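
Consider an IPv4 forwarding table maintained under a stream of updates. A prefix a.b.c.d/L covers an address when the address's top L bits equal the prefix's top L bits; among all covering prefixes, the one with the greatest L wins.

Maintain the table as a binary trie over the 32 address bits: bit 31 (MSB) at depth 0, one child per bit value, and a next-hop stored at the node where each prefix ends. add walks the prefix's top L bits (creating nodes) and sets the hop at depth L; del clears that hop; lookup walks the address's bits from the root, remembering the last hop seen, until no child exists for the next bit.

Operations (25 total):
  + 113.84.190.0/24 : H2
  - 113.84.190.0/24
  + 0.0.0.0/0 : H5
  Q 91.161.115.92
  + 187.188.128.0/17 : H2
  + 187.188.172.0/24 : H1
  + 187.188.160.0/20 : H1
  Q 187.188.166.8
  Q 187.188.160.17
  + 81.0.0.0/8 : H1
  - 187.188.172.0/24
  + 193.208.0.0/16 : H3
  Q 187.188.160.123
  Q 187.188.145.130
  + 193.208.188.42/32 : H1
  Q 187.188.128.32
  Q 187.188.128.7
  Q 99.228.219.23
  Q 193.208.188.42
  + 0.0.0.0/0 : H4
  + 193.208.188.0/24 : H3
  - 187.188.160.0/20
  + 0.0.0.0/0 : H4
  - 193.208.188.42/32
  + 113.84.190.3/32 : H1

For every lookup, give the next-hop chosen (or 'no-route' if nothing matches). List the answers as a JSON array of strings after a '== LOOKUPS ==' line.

Trace:
  add 113.84.190.0/24 -> H2 at depth 24
  - 113.84.190.0/24 clear@24
  add 0.0.0.0/0 -> H5 at depth 0
  Q 91.161.115.92: descend 01 ; hops seen [H5] ; pick H5
  add 187.188.128.0/17 -> H2 at depth 17
  add 187.188.172.0/24 -> H1 at depth 24
  add 187.188.160.0/20 -> H1 at depth 20
  Q 187.188.166.8: descend 10111011101111001010 ; hops seen [H5,H2,H1] ; pick H1
  Q 187.188.160.17: descend 10111011101111001010 ; hops seen [H5,H2,H1] ; pick H1
  add 81.0.0.0/8 -> H1 at depth 8
  - 187.188.172.0/24 clear@24
  add 193.208.0.0/16 -> H3 at depth 16
  Q 187.188.160.123: descend 10111011101111001010 ; hops seen [H5,H2,H1] ; pick H1
  Q 187.188.145.130: descend 101110111011110010 ; hops seen [H5,H2] ; pick H2
  add 193.208.188.42/32 -> H1 at depth 32
  Q 187.188.128.32: descend 101110111011110010 ; hops seen [H5,H2] ; pick H2
  Q 187.188.128.7: descend 101110111011110010 ; hops seen [H5,H2] ; pick H2
  Q 99.228.219.23: descend 011 ; hops seen [H5] ; pick H5
  Q 193.208.188.42: descend 11000001110100001011110000101010 ; hops seen [H5,H3,H1] ; pick H1
  add 0.0.0.0/0 -> H4 at depth 0
  add 193.208.188.0/24 -> H3 at depth 24
  - 187.188.160.0/20 clear@20
  add 0.0.0.0/0 -> H4 at depth 0
  - 193.208.188.42/32 clear@32
  add 113.84.190.3/32 -> H1 at depth 32

== LOOKUPS ==
["H5","H1","H1","H1","H2","H2","H2","H5","H1"]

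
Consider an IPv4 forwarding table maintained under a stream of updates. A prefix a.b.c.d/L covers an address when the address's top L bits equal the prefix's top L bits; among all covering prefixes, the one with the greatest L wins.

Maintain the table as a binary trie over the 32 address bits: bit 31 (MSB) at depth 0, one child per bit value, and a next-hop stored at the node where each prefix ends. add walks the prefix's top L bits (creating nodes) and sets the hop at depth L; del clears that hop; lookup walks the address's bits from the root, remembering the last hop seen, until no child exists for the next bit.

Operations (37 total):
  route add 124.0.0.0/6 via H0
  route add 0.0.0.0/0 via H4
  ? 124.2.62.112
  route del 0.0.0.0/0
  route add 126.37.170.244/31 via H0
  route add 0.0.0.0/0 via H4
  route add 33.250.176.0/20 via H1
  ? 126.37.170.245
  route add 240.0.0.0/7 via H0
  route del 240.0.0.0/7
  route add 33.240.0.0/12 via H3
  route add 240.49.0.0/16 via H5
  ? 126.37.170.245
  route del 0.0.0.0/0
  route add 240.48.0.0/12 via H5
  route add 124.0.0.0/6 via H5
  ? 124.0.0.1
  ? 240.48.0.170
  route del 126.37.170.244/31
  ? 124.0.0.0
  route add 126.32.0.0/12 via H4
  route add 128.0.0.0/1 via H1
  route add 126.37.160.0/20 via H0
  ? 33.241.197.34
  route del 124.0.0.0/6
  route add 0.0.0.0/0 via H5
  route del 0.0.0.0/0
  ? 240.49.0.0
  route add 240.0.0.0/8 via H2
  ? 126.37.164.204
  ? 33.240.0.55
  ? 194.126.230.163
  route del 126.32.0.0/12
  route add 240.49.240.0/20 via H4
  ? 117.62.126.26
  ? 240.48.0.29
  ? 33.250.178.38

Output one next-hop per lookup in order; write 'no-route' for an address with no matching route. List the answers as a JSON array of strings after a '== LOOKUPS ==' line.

Trace:
  + 124.0.0.0/6 (H0) depth=6
  + 0.0.0.0/0 (H4) depth=0
  ? 124.2.62.112  path d0:H4→d1:-→d2:-→d3:-→d4:-→d5:-→d6:H0  best=H0
  del 0.0.0.0/0 (clear depth 0)
  + 126.37.170.244/31 (H0) depth=31
  + 0.0.0.0/0 (H4) depth=0
  + 33.250.176.0/20 (H1) depth=20
  ? 126.37.170.245  path d0:H4→d1:-→d2:-→d3:-→d4:-→d5:-→d6:H0→d7:-→d8:-→d9:-→d10:-→d11:-→d12:-→d13:-→d14:-→d15:-→d16:-→d17:-→d18:-→d19:-→d20:-→d21:-→d22:-→d23:-→d24:-→d25:-→d26:-→d27:-→d28:-→d29:-→d30:-→d31:H0  best=H0
  + 240.0.0.0/7 (H0) depth=7
  del 240.0.0.0/7 (clear depth 7)
  + 33.240.0.0/12 (H3) depth=12
  + 240.49.0.0/16 (H5) depth=16
  ? 126.37.170.245  path d0:H4→d1:-→d2:-→d3:-→d4:-→d5:-→d6:H0→d7:-→d8:-→d9:-→d10:-→d11:-→d12:-→d13:-→d14:-→d15:-→d16:-→d17:-→d18:-→d19:-→d20:-→d21:-→d22:-→d23:-→d24:-→d25:-→d26:-→d27:-→d28:-→d29:-→d30:-→d31:H0  best=H0
  del 0.0.0.0/0 (clear depth 0)
  + 240.48.0.0/12 (H5) depth=12
  + 124.0.0.0/6 (H5) depth=6
  ? 124.0.0.1  path d0:-→d1:-→d2:-→d3:-→d4:-→d5:-→d6:H5  best=H5
  ? 240.48.0.170  path d0:-→d1:-→d2:-→d3:-→d4:-→d5:-→d6:-→d7:-→d8:-→d9:-→d10:-→d11:-→d12:H5→d13:-→d14:-→d15:-  best=H5
  del 126.37.170.244/31 (clear depth 31)
  ? 124.0.0.0  path d0:-→d1:-→d2:-→d3:-→d4:-→d5:-→d6:H5  best=H5
  + 126.32.0.0/12 (H4) depth=12
  + 128.0.0.0/1 (H1) depth=1
  + 126.37.160.0/20 (H0) depth=20
  ? 33.241.197.34  path d0:-→d1:-→d2:-→d3:-→d4:-→d5:-→d6:-→d7:-→d8:-→d9:-→d10:-→d11:-→d12:H3  best=H3
  del 124.0.0.0/6 (clear depth 6)
  + 0.0.0.0/0 (H5) depth=0
  del 0.0.0.0/0 (clear depth 0)
  ? 240.49.0.0  path d0:-→d1:H1→d2:-→d3:-→d4:-→d5:-→d6:-→d7:-→d8:-→d9:-→d10:-→d11:-→d12:H5→d13:-→d14:-→d15:-→d16:H5  best=H5
  + 240.0.0.0/8 (H2) depth=8
  ? 126.37.164.204  path d0:-→d1:-→d2:-→d3:-→d4:-→d5:-→d6:-→d7:-→d8:-→d9:-→d10:-→d11:-→d12:H4→d13:-→d14:-→d15:-→d16:-→d17:-→d18:-→d19:-→d20:H0  best=H0
  ? 33.240.0.55  path d0:-→d1:-→d2:-→d3:-→d4:-→d5:-→d6:-→d7:-→d8:-→d9:-→d10:-→d11:-→d12:H3  best=H3
  ? 194.126.230.163  path d0:-→d1:H1→d2:-  best=H1
  del 126.32.0.0/12 (clear depth 12)
  + 240.49.240.0/20 (H4) depth=20
  ? 117.62.126.26  path d0:-→d1:-→d2:-→d3:-→d4:-  best=no-route
  ? 240.48.0.29  path d0:-→d1:H1→d2:-→d3:-→d4:-→d5:-→d6:-→d7:-→d8:H2→d9:-→d10:-→d11:-→d12:H5→d13:-→d14:-→d15:-  best=H5
  ? 33.250.178.38  path d0:-→d1:-→d2:-→d3:-→d4:-→d5:-→d6:-→d7:-→d8:-→d9:-→d10:-→d11:-→d12:H3→d13:-→d14:-→d15:-→d16:-→d17:-→d18:-→d19:-→d20:H1  best=H1

== LOOKUPS ==
["H0","H0","H0","H5","H5","H5","H3","H5","H0","H3","H1","no-route","H5","H1"]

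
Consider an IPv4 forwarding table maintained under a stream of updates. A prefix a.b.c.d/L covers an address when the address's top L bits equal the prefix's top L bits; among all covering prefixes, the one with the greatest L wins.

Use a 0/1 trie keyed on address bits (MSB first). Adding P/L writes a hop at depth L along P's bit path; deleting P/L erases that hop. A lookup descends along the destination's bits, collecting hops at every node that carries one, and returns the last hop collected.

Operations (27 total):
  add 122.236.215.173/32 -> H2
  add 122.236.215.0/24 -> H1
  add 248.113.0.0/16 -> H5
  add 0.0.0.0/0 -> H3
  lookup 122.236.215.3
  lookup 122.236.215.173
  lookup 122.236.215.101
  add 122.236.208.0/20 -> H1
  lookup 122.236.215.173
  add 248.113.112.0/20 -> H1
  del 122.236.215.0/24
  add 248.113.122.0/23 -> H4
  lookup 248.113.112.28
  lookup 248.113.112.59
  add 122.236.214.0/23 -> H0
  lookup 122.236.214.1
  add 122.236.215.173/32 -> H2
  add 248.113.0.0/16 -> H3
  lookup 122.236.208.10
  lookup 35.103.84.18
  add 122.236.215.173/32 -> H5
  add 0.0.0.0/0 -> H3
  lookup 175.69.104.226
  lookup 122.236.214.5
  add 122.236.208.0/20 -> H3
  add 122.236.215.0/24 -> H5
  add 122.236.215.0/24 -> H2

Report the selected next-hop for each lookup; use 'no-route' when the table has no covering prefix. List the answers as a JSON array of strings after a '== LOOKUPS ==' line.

Process each operation:
  + 122.236.215.173/32 (H2) depth=32
  + 122.236.215.0/24 (H1) depth=24
  + 248.113.0.0/16 (H5) depth=16
  + 0.0.0.0/0 (H3) depth=0
  ? 122.236.215.3  path d0:H3→d1:-→d2:-→d3:-→d4:-→d5:-→d6:-→d7:-→d8:-→d9:-→d10:-→d11:-→d12:-→d13:-→d14:-→d15:-→d16:-→d17:-→d18:-→d19:-→d20:-→d21:-→d22:-→d23:-→d24:H1  best=H1
  ? 122.236.215.173  path d0:H3→d1:-→d2:-→d3:-→d4:-→d5:-→d6:-→d7:-→d8:-→d9:-→d10:-→d11:-→d12:-→d13:-→d14:-→d15:-→d16:-→d17:-→d18:-→d19:-→d20:-→d21:-→d22:-→d23:-→d24:H1→d25:-→d26:-→d27:-→d28:-→d29:-→d30:-→d31:-→d32:H2  best=H2
  ? 122.236.215.101  path d0:H3→d1:-→d2:-→d3:-→d4:-→d5:-→d6:-→d7:-→d8:-→d9:-→d10:-→d11:-→d12:-→d13:-→d14:-→d15:-→d16:-→d17:-→d18:-→d19:-→d20:-→d21:-→d22:-→d23:-→d24:H1  best=H1
  + 122.236.208.0/20 (H1) depth=20
  ? 122.236.215.173  path d0:H3→d1:-→d2:-→d3:-→d4:-→d5:-→d6:-→d7:-→d8:-→d9:-→d10:-→d11:-→d12:-→d13:-→d14:-→d15:-→d16:-→d17:-→d18:-→d19:-→d20:H1→d21:-→d22:-→d23:-→d24:H1→d25:-→d26:-→d27:-→d28:-→d29:-→d30:-→d31:-→d32:H2  best=H2
  + 248.113.112.0/20 (H1) depth=20
  - 122.236.215.0/24 clear@24
  + 248.113.122.0/23 (H4) depth=23
  ? 248.113.112.28  path d0:H3→d1:-→d2:-→d3:-→d4:-→d5:-→d6:-→d7:-→d8:-→d9:-→d10:-→d11:-→d12:-→d13:-→d14:-→d15:-→d16:H5→d17:-→d18:-→d19:-→d20:H1  best=H1
  ? 248.113.112.59  path d0:H3→d1:-→d2:-→d3:-→d4:-→d5:-→d6:-→d7:-→d8:-→d9:-→d10:-→d11:-→d12:-→d13:-→d14:-→d15:-→d16:H5→d17:-→d18:-→d19:-→d20:H1  best=H1
  + 122.236.214.0/23 (H0) depth=23
  ? 122.236.214.1  path d0:H3→d1:-→d2:-→d3:-→d4:-→d5:-→d6:-→d7:-→d8:-→d9:-→d10:-→d11:-→d12:-→d13:-→d14:-→d15:-→d16:-→d17:-→d18:-→d19:-→d20:H1→d21:-→d22:-→d23:H0  best=H0
  + 122.236.215.173/32 (H2) depth=32
  + 248.113.0.0/16 (H3) depth=16
  ? 122.236.208.10  path d0:H3→d1:-→d2:-→d3:-→d4:-→d5:-→d6:-→d7:-→d8:-→d9:-→d10:-→d11:-→d12:-→d13:-→d14:-→d15:-→d16:-→d17:-→d18:-→d19:-→d20:H1→d21:-  best=H1
  ? 35.103.84.18  path d0:H3→d1:-  best=H3
  + 122.236.215.173/32 (H5) depth=32
  + 0.0.0.0/0 (H3) depth=0
  ? 175.69.104.226  path d0:H3→d1:-  best=H3
  ? 122.236.214.5  path d0:H3→d1:-→d2:-→d3:-→d4:-→d5:-→d6:-→d7:-→d8:-→d9:-→d10:-→d11:-→d12:-→d13:-→d14:-→d15:-→d16:-→d17:-→d18:-→d19:-→d20:H1→d21:-→d22:-→d23:H0  best=H0
  + 122.236.208.0/20 (H3) depth=20
  + 122.236.215.0/24 (H5) depth=24
  + 122.236.215.0/24 (H2) depth=24

== LOOKUPS ==
["H1","H2","H1","H2","H1","H1","H0","H1","H3","H3","H0"]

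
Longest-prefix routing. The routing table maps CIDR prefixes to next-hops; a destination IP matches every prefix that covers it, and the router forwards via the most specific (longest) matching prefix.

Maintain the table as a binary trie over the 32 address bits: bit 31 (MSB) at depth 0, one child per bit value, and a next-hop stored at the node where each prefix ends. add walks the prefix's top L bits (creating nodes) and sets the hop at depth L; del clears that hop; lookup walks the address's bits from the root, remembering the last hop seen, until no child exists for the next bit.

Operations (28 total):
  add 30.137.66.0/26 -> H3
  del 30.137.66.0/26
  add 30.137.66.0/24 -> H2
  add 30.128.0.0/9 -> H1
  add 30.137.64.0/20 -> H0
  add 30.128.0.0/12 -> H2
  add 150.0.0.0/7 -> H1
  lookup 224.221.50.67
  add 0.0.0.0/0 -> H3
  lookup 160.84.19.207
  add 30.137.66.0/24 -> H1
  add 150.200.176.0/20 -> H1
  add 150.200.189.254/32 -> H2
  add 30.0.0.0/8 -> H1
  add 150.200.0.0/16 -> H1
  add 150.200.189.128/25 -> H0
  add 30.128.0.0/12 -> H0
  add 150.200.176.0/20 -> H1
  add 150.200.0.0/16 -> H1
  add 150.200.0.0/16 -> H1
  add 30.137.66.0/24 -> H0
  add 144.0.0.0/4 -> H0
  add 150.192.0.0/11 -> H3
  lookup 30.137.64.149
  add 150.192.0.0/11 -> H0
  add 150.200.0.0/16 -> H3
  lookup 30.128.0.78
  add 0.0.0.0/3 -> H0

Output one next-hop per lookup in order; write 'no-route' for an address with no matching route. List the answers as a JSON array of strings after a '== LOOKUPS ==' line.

Apply in order:
  add 30.137.66.0/26 -> H3 at depth 26
  del 30.137.66.0/26 (clear depth 26)
  add 30.137.66.0/24 -> H2 at depth 24
  add 30.128.0.0/9 -> H1 at depth 9
  add 30.137.64.0/20 -> H0 at depth 20
  add 30.128.0.0/12 -> H2 at depth 12
  add 150.0.0.0/7 -> H1 at depth 7
  lookup 224.221.50.67: bits 1 walk d0:-→d1:- -> no-route
  add 0.0.0.0/0 -> H3 at depth 0
  lookup 160.84.19.207: bits 10 walk d0:H3→d1:-→d2:- -> H3
  add 30.137.66.0/24 -> H1 at depth 24
  add 150.200.176.0/20 -> H1 at depth 20
  add 150.200.189.254/32 -> H2 at depth 32
  add 30.0.0.0/8 -> H1 at depth 8
  add 150.200.0.0/16 -> H1 at depth 16
  add 150.200.189.128/25 -> H0 at depth 25
  add 30.128.0.0/12 -> H0 at depth 12
  add 150.200.176.0/20 -> H1 at depth 20
  add 150.200.0.0/16 -> H1 at depth 16
  add 150.200.0.0/16 -> H1 at depth 16
  add 30.137.66.0/24 -> H0 at depth 24
  add 144.0.0.0/4 -> H0 at depth 4
  add 150.192.0.0/11 -> H3 at depth 11
  lookup 30.137.64.149: bits 0001111010001001010000 walk d0:H3→d1:-→d2:-→d3:-→d4:-→d5:-→d6:-→d7:-→d8:H1→d9:H1→d10:-→d11:-→d12:H0→d13:-→d14:-→d15:-→d16:-→d17:-→d18:-→d19:-→d20:H0→d21:-→d22:- -> H0
  add 150.192.0.0/11 -> H0 at depth 11
  add 150.200.0.0/16 -> H3 at depth 16
  lookup 30.128.0.78: bits 000111101000 walk d0:H3→d1:-→d2:-→d3:-→d4:-→d5:-→d6:-→d7:-→d8:H1→d9:H1→d10:-→d11:-→d12:H0 -> H0
  add 0.0.0.0/3 -> H0 at depth 3

== LOOKUPS ==
["no-route","H3","H0","H0"]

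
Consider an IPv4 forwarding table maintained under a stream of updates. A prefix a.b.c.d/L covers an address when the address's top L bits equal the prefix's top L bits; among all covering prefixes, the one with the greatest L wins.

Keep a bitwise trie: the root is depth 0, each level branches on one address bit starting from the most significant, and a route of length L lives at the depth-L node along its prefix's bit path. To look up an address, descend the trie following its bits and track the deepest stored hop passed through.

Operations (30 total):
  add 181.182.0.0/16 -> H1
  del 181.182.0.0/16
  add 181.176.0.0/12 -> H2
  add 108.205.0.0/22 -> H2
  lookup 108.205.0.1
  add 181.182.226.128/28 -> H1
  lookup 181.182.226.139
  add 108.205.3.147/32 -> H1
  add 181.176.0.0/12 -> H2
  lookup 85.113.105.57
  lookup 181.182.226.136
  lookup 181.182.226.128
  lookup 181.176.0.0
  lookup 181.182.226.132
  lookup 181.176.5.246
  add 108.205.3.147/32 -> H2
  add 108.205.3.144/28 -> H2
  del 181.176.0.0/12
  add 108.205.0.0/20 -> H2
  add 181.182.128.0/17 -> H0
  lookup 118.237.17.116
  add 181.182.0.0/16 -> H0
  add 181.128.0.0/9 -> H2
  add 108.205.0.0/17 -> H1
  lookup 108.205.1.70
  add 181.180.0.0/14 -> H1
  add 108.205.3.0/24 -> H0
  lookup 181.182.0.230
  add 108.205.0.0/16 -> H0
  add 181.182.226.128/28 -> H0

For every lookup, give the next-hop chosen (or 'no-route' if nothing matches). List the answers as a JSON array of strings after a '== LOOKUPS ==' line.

Process each operation:
  add 181.182.0.0/16 -> H1 at depth 16
  - 181.182.0.0/16 clear@16
  add 181.176.0.0/12 -> H2 at depth 12
  add 108.205.0.0/22 -> H2 at depth 22
  lookup 108.205.0.1: bits 0110110011001101000000 walk d0:-→d1:-→d2:-→d3:-→d4:-→d5:-→d6:-→d7:-→d8:-→d9:-→d10:-→d11:-→d12:-→d13:-→d14:-→d15:-→d16:-→d17:-→d18:-→d19:-→d20:-→d21:-→d22:H2 -> H2
  add 181.182.226.128/28 -> H1 at depth 28
  lookup 181.182.226.139: bits 1011010110110110111000101000 walk d0:-→d1:-→d2:-→d3:-→d4:-→d5:-→d6:-→d7:-→d8:-→d9:-→d10:-→d11:-→d12:H2→d13:-→d14:-→d15:-→d16:-→d17:-→d18:-→d19:-→d20:-→d21:-→d22:-→d23:-→d24:-→d25:-→d26:-→d27:-→d28:H1 -> H1
  add 108.205.3.147/32 -> H1 at depth 32
  add 181.176.0.0/12 -> H2 at depth 12
  lookup 85.113.105.57: bits 01 walk d0:-→d1:-→d2:- -> no-route
  lookup 181.182.226.136: bits 1011010110110110111000101000 walk d0:-→d1:-→d2:-→d3:-→d4:-→d5:-→d6:-→d7:-→d8:-→d9:-→d10:-→d11:-→d12:H2→d13:-→d14:-→d15:-→d16:-→d17:-→d18:-→d19:-→d20:-→d21:-→d22:-→d23:-→d24:-→d25:-→d26:-→d27:-→d28:H1 -> H1
  lookup 181.182.226.128: bits 1011010110110110111000101000 walk d0:-→d1:-→d2:-→d3:-→d4:-→d5:-→d6:-→d7:-→d8:-→d9:-→d10:-→d11:-→d12:H2→d13:-→d14:-→d15:-→d16:-→d17:-→d18:-→d19:-→d20:-→d21:-→d22:-→d23:-→d24:-→d25:-→d26:-→d27:-→d28:H1 -> H1
  lookup 181.176.0.0: bits 1011010110110 walk d0:-→d1:-→d2:-→d3:-→d4:-→d5:-→d6:-→d7:-→d8:-→d9:-→d10:-→d11:-→d12:H2→d13:- -> H2
  lookup 181.182.226.132: bits 1011010110110110111000101000 walk d0:-→d1:-→d2:-→d3:-→d4:-→d5:-→d6:-→d7:-→d8:-→d9:-→d10:-→d11:-→d12:H2→d13:-→d14:-→d15:-→d16:-→d17:-→d18:-→d19:-→d20:-→d21:-→d22:-→d23:-→d24:-→d25:-→d26:-→d27:-→d28:H1 -> H1
  lookup 181.176.5.246: bits 1011010110110 walk d0:-→d1:-→d2:-→d3:-→d4:-→d5:-→d6:-→d7:-→d8:-→d9:-→d10:-→d11:-→d12:H2→d13:- -> H2
  add 108.205.3.147/32 -> H2 at depth 32
  add 108.205.3.144/28 -> H2 at depth 28
  - 181.176.0.0/12 clear@12
  add 108.205.0.0/20 -> H2 at depth 20
  add 181.182.128.0/17 -> H0 at depth 17
  lookup 118.237.17.116: bits 011 walk d0:-→d1:-→d2:-→d3:- -> no-route
  add 181.182.0.0/16 -> H0 at depth 16
  add 181.128.0.0/9 -> H2 at depth 9
  add 108.205.0.0/17 -> H1 at depth 17
  lookup 108.205.1.70: bits 0110110011001101000000 walk d0:-→d1:-→d2:-→d3:-→d4:-→d5:-→d6:-→d7:-→d8:-→d9:-→d10:-→d11:-→d12:-→d13:-→d14:-→d15:-→d16:-→d17:H1→d18:-→d19:-→d20:H2→d21:-→d22:H2 -> H2
  add 181.180.0.0/14 -> H1 at depth 14
  add 108.205.3.0/24 -> H0 at depth 24
  lookup 181.182.0.230: bits 1011010110110110 walk d0:-→d1:-→d2:-→d3:-→d4:-→d5:-→d6:-→d7:-→d8:-→d9:H2→d10:-→d11:-→d12:-→d13:-→d14:H1→d15:-→d16:H0 -> H0
  add 108.205.0.0/16 -> H0 at depth 16
  add 181.182.226.128/28 -> H0 at depth 28

== LOOKUPS ==
["H2","H1","no-route","H1","H1","H2","H1","H2","no-route","H2","H0"]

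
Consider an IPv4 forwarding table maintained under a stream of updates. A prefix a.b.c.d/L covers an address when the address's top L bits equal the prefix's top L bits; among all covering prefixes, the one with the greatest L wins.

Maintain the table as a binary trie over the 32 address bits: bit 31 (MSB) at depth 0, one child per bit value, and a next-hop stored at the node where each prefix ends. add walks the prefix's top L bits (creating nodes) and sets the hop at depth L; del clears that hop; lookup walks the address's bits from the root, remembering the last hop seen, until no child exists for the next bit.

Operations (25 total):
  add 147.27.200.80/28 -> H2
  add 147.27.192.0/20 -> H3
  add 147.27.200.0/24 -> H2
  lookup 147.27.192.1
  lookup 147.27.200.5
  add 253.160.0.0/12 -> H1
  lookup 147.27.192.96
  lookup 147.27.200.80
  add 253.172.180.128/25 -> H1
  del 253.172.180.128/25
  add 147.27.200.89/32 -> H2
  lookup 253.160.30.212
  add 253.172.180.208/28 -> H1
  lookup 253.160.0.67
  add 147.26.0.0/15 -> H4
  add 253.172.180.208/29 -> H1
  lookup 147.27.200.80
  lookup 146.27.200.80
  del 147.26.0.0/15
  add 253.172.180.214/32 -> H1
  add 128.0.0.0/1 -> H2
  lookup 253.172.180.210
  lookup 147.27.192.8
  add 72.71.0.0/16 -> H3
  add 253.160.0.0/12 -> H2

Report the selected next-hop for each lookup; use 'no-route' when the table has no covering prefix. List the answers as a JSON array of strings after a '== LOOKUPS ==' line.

Trace:
  + 147.27.200.80/28 (H2) depth=28
  + 147.27.192.0/20 (H3) depth=20
  + 147.27.200.0/24 (H2) depth=24
  Q 147.27.192.1: descend 10010011000110111100 ; hops seen [H3] ; pick H3
  Q 147.27.200.5: descend 1001001100011011110010000 ; hops seen [H3,H2] ; pick H2
  + 253.160.0.0/12 (H1) depth=12
  Q 147.27.192.96: descend 10010011000110111100 ; hops seen [H3] ; pick H3
  Q 147.27.200.80: descend 1001001100011011110010000101 ; hops seen [H3,H2,H2] ; pick H2
  + 253.172.180.128/25 (H1) depth=25
  del 253.172.180.128/25 (clear depth 25)
  + 147.27.200.89/32 (H2) depth=32
  Q 253.160.30.212: descend 111111011010 ; hops seen [H1] ; pick H1
  + 253.172.180.208/28 (H1) depth=28
  Q 253.160.0.67: descend 111111011010 ; hops seen [H1] ; pick H1
  + 147.26.0.0/15 (H4) depth=15
  + 253.172.180.208/29 (H1) depth=29
  Q 147.27.200.80: descend 1001001100011011110010000101 ; hops seen [H4,H3,H2,H2] ; pick H2
  Q 146.27.200.80: descend 1001001 ; hops seen [∅] ; pick no-route
  del 147.26.0.0/15 (clear depth 15)
  + 253.172.180.214/32 (H1) depth=32
  + 128.0.0.0/1 (H2) depth=1
  Q 253.172.180.210: descend 11111101101011001011010011010 ; hops seen [H2,H1,H1,H1] ; pick H1
  Q 147.27.192.8: descend 10010011000110111100 ; hops seen [H2,H3] ; pick H3
  + 72.71.0.0/16 (H3) depth=16
  + 253.160.0.0/12 (H2) depth=12

== LOOKUPS ==
["H3","H2","H3","H2","H1","H1","H2","no-route","H1","H3"]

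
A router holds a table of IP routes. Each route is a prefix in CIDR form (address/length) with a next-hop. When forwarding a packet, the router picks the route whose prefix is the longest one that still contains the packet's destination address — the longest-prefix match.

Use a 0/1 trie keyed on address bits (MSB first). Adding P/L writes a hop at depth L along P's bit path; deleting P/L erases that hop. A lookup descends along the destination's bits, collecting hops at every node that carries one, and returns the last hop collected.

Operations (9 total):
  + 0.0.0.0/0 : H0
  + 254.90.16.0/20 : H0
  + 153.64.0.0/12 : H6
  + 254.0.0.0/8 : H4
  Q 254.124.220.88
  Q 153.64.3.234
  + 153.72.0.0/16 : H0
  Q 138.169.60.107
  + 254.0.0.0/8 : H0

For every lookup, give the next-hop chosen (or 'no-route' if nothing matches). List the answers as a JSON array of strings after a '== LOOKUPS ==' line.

Process each operation:
  add 0.0.0.0/0 -> H0 at depth 0
  add 254.90.16.0/20 -> H0 at depth 20
  add 153.64.0.0/12 -> H6 at depth 12
  add 254.0.0.0/8 -> H4 at depth 8
  ? 254.124.220.88  path d0:H0→d1:-→d2:-→d3:-→d4:-→d5:-→d6:-→d7:-→d8:H4→d9:-→d10:-  best=H4
  ? 153.64.3.234  path d0:H0→d1:-→d2:-→d3:-→d4:-→d5:-→d6:-→d7:-→d8:-→d9:-→d10:-→d11:-→d12:H6  best=H6
  add 153.72.0.0/16 -> H0 at depth 16
  ? 138.169.60.107  path d0:H0→d1:-→d2:-→d3:-  best=H0
  add 254.0.0.0/8 -> H0 at depth 8

== LOOKUPS ==
["H4","H6","H0"]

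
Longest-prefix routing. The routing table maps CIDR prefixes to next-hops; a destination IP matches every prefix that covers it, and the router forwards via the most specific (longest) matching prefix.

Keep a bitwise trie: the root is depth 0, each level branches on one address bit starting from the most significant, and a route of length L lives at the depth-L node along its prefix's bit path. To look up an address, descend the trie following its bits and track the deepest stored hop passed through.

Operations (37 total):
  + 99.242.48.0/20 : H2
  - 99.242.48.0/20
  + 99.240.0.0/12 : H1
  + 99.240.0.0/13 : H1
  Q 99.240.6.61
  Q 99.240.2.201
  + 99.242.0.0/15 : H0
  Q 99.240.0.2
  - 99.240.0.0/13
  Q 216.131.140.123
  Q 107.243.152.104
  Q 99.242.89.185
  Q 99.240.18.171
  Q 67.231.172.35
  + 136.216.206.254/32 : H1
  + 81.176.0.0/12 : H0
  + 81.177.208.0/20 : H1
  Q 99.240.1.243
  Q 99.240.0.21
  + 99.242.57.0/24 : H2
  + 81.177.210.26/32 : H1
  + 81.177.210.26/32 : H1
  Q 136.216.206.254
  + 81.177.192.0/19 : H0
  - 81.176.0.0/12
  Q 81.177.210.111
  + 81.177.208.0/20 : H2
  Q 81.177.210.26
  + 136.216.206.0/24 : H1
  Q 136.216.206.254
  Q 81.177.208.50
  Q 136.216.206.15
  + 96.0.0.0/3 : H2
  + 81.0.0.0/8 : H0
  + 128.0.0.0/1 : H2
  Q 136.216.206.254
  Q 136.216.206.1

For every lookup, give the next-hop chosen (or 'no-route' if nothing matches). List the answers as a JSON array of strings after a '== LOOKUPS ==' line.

Process each operation:
  add 99.242.48.0/20 -> H2 at depth 20
  - 99.242.48.0/20 clear@20
  add 99.240.0.0/12 -> H1 at depth 12
  add 99.240.0.0/13 -> H1 at depth 13
  Q 99.240.6.61: descend 01100011111100 ; hops seen [H1,H1] ; pick H1
  Q 99.240.2.201: descend 01100011111100 ; hops seen [H1,H1] ; pick H1
  add 99.242.0.0/15 -> H0 at depth 15
  Q 99.240.0.2: descend 01100011111100 ; hops seen [H1,H1] ; pick H1
  - 99.240.0.0/13 clear@13
  Q 216.131.140.123: descend ε ; hops seen [∅] ; pick no-route
  Q 107.243.152.104: descend 0110 ; hops seen [∅] ; pick no-route
  Q 99.242.89.185: descend 01100011111100100 ; hops seen [H1,H0] ; pick H0
  Q 99.240.18.171: descend 01100011111100 ; hops seen [H1] ; pick H1
  Q 67.231.172.35: descend 01 ; hops seen [∅] ; pick no-route
  add 136.216.206.254/32 -> H1 at depth 32
  add 81.176.0.0/12 -> H0 at depth 12
  add 81.177.208.0/20 -> H1 at depth 20
  Q 99.240.1.243: descend 01100011111100 ; hops seen [H1] ; pick H1
  Q 99.240.0.21: descend 01100011111100 ; hops seen [H1] ; pick H1
  add 99.242.57.0/24 -> H2 at depth 24
  add 81.177.210.26/32 -> H1 at depth 32
  add 81.177.210.26/32 -> H1 at depth 32
  Q 136.216.206.254: descend 10001000110110001100111011111110 ; hops seen [H1] ; pick H1
  add 81.177.192.0/19 -> H0 at depth 19
  - 81.176.0.0/12 clear@12
  Q 81.177.210.111: descend 0101000110110001110100100 ; hops seen [H0,H1] ; pick H1
  add 81.177.208.0/20 -> H2 at depth 20
  Q 81.177.210.26: descend 01010001101100011101001000011010 ; hops seen [H0,H2,H1] ; pick H1
  add 136.216.206.0/24 -> H1 at depth 24
  Q 136.216.206.254: descend 10001000110110001100111011111110 ; hops seen [H1,H1] ; pick H1
  Q 81.177.208.50: descend 0101000110110001110100 ; hops seen [H0,H2] ; pick H2
  Q 136.216.206.15: descend 100010001101100011001110 ; hops seen [H1] ; pick H1
  add 96.0.0.0/3 -> H2 at depth 3
  add 81.0.0.0/8 -> H0 at depth 8
  add 128.0.0.0/1 -> H2 at depth 1
  Q 136.216.206.254: descend 10001000110110001100111011111110 ; hops seen [H2,H1,H1] ; pick H1
  Q 136.216.206.1: descend 100010001101100011001110 ; hops seen [H2,H1] ; pick H1

== LOOKUPS ==
["H1","H1","H1","no-route","no-route","H0","H1","no-route","H1","H1","H1","H1","H1","H1","H2","H1","H1","H1"]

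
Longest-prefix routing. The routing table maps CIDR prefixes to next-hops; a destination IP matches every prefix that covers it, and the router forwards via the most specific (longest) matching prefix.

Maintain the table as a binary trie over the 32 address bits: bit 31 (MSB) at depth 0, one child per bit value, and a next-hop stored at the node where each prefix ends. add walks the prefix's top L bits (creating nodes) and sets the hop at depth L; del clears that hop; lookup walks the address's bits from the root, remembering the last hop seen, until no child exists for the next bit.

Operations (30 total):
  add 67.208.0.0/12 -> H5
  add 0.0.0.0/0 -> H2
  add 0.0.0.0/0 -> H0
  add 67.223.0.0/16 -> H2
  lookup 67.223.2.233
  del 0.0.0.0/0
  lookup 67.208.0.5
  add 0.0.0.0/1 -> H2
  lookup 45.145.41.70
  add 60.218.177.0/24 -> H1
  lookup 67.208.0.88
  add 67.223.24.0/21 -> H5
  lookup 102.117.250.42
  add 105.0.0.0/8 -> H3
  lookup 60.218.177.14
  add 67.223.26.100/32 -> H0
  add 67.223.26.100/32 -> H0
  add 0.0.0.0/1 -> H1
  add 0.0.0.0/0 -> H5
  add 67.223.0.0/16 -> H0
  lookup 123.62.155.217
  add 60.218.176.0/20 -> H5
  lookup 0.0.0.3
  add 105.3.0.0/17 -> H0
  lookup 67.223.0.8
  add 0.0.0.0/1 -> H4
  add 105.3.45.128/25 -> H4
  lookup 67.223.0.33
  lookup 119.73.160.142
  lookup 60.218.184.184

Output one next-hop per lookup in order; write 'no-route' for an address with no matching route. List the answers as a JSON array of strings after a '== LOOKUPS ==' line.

Apply in order:
  + 67.208.0.0/12 (H5) depth=12
  + 0.0.0.0/0 (H2) depth=0
  + 0.0.0.0/0 (H0) depth=0
  + 67.223.0.0/16 (H2) depth=16
  ? 67.223.2.233  path d0:H0→d1:-→d2:-→d3:-→d4:-→d5:-→d6:-→d7:-→d8:-→d9:-→d10:-→d11:-→d12:H5→d13:-→d14:-→d15:-→d16:H2  best=H2
  - 0.0.0.0/0 clear@0
  ? 67.208.0.5  path d0:-→d1:-→d2:-→d3:-→d4:-→d5:-→d6:-→d7:-→d8:-→d9:-→d10:-→d11:-→d12:H5  best=H5
  + 0.0.0.0/1 (H2) depth=1
  ? 45.145.41.70  path d0:-→d1:H2  best=H2
  + 60.218.177.0/24 (H1) depth=24
  ? 67.208.0.88  path d0:-→d1:H2→d2:-→d3:-→d4:-→d5:-→d6:-→d7:-→d8:-→d9:-→d10:-→d11:-→d12:H5  best=H5
  + 67.223.24.0/21 (H5) depth=21
  ? 102.117.250.42  path d0:-→d1:H2→d2:-  best=H2
  + 105.0.0.0/8 (H3) depth=8
  ? 60.218.177.14  path d0:-→d1:H2→d2:-→d3:-→d4:-→d5:-→d6:-→d7:-→d8:-→d9:-→d10:-→d11:-→d12:-→d13:-→d14:-→d15:-→d16:-→d17:-→d18:-→d19:-→d20:-→d21:-→d22:-→d23:-→d24:H1  best=H1
  + 67.223.26.100/32 (H0) depth=32
  + 67.223.26.100/32 (H0) depth=32
  + 0.0.0.0/1 (H1) depth=1
  + 0.0.0.0/0 (H5) depth=0
  + 67.223.0.0/16 (H0) depth=16
  ? 123.62.155.217  path d0:H5→d1:H1→d2:-→d3:-  best=H1
  + 60.218.176.0/20 (H5) depth=20
  ? 0.0.0.3  path d0:H5→d1:H1→d2:-  best=H1
  + 105.3.0.0/17 (H0) depth=17
  ? 67.223.0.8  path d0:H5→d1:H1→d2:-→d3:-→d4:-→d5:-→d6:-→d7:-→d8:-→d9:-→d10:-→d11:-→d12:H5→d13:-→d14:-→d15:-→d16:H0→d17:-→d18:-→d19:-  best=H0
  + 0.0.0.0/1 (H4) depth=1
  + 105.3.45.128/25 (H4) depth=25
  ? 67.223.0.33  path d0:H5→d1:H4→d2:-→d3:-→d4:-→d5:-→d6:-→d7:-→d8:-→d9:-→d10:-→d11:-→d12:H5→d13:-→d14:-→d15:-→d16:H0→d17:-→d18:-→d19:-  best=H0
  ? 119.73.160.142  path d0:H5→d1:H4→d2:-→d3:-  best=H4
  ? 60.218.184.184  path d0:H5→d1:H4→d2:-→d3:-→d4:-→d5:-→d6:-→d7:-→d8:-→d9:-→d10:-→d11:-→d12:-→d13:-→d14:-→d15:-→d16:-→d17:-→d18:-→d19:-→d20:H5  best=H5

== LOOKUPS ==
["H2","H5","H2","H5","H2","H1","H1","H1","H0","H0","H4","H5"]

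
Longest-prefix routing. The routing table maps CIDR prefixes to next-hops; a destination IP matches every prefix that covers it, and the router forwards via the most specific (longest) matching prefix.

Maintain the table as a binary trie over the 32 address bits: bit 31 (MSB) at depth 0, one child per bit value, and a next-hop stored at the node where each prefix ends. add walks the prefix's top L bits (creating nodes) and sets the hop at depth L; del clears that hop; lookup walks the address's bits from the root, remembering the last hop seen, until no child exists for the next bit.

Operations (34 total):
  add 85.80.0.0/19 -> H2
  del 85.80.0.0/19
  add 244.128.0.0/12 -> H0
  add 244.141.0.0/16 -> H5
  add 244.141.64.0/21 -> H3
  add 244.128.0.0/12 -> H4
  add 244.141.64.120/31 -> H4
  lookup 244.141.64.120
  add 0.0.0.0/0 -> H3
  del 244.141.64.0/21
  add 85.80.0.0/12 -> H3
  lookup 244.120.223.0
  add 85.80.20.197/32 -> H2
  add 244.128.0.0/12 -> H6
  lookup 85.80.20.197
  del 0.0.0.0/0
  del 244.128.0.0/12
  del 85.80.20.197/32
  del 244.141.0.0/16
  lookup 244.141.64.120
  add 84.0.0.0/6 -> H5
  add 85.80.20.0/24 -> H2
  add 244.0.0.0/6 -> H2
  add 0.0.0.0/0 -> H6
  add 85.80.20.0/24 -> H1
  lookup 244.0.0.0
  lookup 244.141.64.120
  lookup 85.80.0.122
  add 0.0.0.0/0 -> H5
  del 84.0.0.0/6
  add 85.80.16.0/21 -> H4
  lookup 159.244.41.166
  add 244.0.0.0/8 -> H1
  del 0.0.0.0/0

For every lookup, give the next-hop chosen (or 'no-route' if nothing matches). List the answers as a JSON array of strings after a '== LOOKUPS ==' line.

Trace:
  + 85.80.0.0/19 (H2) depth=19
  del 85.80.0.0/19 (clear depth 19)
  + 244.128.0.0/12 (H0) depth=12
  + 244.141.0.0/16 (H5) depth=16
  + 244.141.64.0/21 (H3) depth=21
  + 244.128.0.0/12 (H4) depth=12
  + 244.141.64.120/31 (H4) depth=31
  Q 244.141.64.120: descend 1111010010001101010000000111100 ; hops seen [H4,H5,H3,H4] ; pick H4
  + 0.0.0.0/0 (H3) depth=0
  del 244.141.64.0/21 (clear depth 21)
  + 85.80.0.0/12 (H3) depth=12
  Q 244.120.223.0: descend 11110100 ; hops seen [H3] ; pick H3
  + 85.80.20.197/32 (H2) depth=32
  + 244.128.0.0/12 (H6) depth=12
  Q 85.80.20.197: descend 01010101010100000001010011000101 ; hops seen [H3,H3,H2] ; pick H2
  del 0.0.0.0/0 (clear depth 0)
  del 244.128.0.0/12 (clear depth 12)
  del 85.80.20.197/32 (clear depth 32)
  del 244.141.0.0/16 (clear depth 16)
  Q 244.141.64.120: descend 1111010010001101010000000111100 ; hops seen [H4] ; pick H4
  + 84.0.0.0/6 (H5) depth=6
  + 85.80.20.0/24 (H2) depth=24
  + 244.0.0.0/6 (H2) depth=6
  + 0.0.0.0/0 (H6) depth=0
  + 85.80.20.0/24 (H1) depth=24
  Q 244.0.0.0: descend 11110100 ; hops seen [H6,H2] ; pick H2
  Q 244.141.64.120: descend 1111010010001101010000000111100 ; hops seen [H6,H2,H4] ; pick H4
  Q 85.80.0.122: descend 0101010101010000000 ; hops seen [H6,H5,H3] ; pick H3
  + 0.0.0.0/0 (H5) depth=0
  del 84.0.0.0/6 (clear depth 6)
  + 85.80.16.0/21 (H4) depth=21
  Q 159.244.41.166: descend 1 ; hops seen [H5] ; pick H5
  + 244.0.0.0/8 (H1) depth=8
  del 0.0.0.0/0 (clear depth 0)

== LOOKUPS ==
["H4","H3","H2","H4","H2","H4","H3","H5"]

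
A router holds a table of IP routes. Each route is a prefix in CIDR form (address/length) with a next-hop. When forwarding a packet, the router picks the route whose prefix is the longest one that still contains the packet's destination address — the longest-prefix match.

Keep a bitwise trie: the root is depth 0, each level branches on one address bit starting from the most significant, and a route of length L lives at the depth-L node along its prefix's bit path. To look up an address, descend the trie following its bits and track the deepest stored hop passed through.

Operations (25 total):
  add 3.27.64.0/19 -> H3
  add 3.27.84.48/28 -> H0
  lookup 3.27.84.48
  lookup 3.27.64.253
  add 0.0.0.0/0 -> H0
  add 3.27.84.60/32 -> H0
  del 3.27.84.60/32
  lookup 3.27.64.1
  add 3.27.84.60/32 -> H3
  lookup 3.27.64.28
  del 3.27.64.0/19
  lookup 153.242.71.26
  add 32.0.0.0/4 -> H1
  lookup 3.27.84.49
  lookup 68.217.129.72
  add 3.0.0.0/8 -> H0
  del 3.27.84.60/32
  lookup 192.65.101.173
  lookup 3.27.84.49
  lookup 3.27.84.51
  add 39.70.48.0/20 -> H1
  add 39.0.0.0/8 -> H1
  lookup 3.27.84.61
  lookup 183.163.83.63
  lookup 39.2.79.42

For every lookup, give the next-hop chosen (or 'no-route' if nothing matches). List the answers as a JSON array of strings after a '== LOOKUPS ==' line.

Process each operation:
  add 3.27.64.0/19 -> H3 at depth 19
  add 3.27.84.48/28 -> H0 at depth 28
  ? 3.27.84.48  path d0:-→d1:-→d2:-→d3:-→d4:-→d5:-→d6:-→d7:-→d8:-→d9:-→d10:-→d11:-→d12:-→d13:-→d14:-→d15:-→d16:-→d17:-→d18:-→d19:H3→d20:-→d21:-→d22:-→d23:-→d24:-→d25:-→d26:-→d27:-→d28:H0  best=H0
  ? 3.27.64.253  path d0:-→d1:-→d2:-→d3:-→d4:-→d5:-→d6:-→d7:-→d8:-→d9:-→d10:-→d11:-→d12:-→d13:-→d14:-→d15:-→d16:-→d17:-→d18:-→d19:H3  best=H3
  add 0.0.0.0/0 -> H0 at depth 0
  add 3.27.84.60/32 -> H0 at depth 32
  del 3.27.84.60/32 (clear depth 32)
  ? 3.27.64.1  path d0:H0→d1:-→d2:-→d3:-→d4:-→d5:-→d6:-→d7:-→d8:-→d9:-→d10:-→d11:-→d12:-→d13:-→d14:-→d15:-→d16:-→d17:-→d18:-→d19:H3  best=H3
  add 3.27.84.60/32 -> H3 at depth 32
  ? 3.27.64.28  path d0:H0→d1:-→d2:-→d3:-→d4:-→d5:-→d6:-→d7:-→d8:-→d9:-→d10:-→d11:-→d12:-→d13:-→d14:-→d15:-→d16:-→d17:-→d18:-→d19:H3  best=H3
  del 3.27.64.0/19 (clear depth 19)
  ? 153.242.71.26  path d0:H0  best=H0
  add 32.0.0.0/4 -> H1 at depth 4
  ? 3.27.84.49  path d0:H0→d1:-→d2:-→d3:-→d4:-→d5:-→d6:-→d7:-→d8:-→d9:-→d10:-→d11:-→d12:-→d13:-→d14:-→d15:-→d16:-→d17:-→d18:-→d19:-→d20:-→d21:-→d22:-→d23:-→d24:-→d25:-→d26:-→d27:-→d28:H0  best=H0
  ? 68.217.129.72  path d0:H0→d1:-  best=H0
  add 3.0.0.0/8 -> H0 at depth 8
  del 3.27.84.60/32 (clear depth 32)
  ? 192.65.101.173  path d0:H0  best=H0
  ? 3.27.84.49  path d0:H0→d1:-→d2:-→d3:-→d4:-→d5:-→d6:-→d7:-→d8:H0→d9:-→d10:-→d11:-→d12:-→d13:-→d14:-→d15:-→d16:-→d17:-→d18:-→d19:-→d20:-→d21:-→d22:-→d23:-→d24:-→d25:-→d26:-→d27:-→d28:H0  best=H0
  ? 3.27.84.51  path d0:H0→d1:-→d2:-→d3:-→d4:-→d5:-→d6:-→d7:-→d8:H0→d9:-→d10:-→d11:-→d12:-→d13:-→d14:-→d15:-→d16:-→d17:-→d18:-→d19:-→d20:-→d21:-→d22:-→d23:-→d24:-→d25:-→d26:-→d27:-→d28:H0  best=H0
  add 39.70.48.0/20 -> H1 at depth 20
  add 39.0.0.0/8 -> H1 at depth 8
  ? 3.27.84.61  path d0:H0→d1:-→d2:-→d3:-→d4:-→d5:-→d6:-→d7:-→d8:H0→d9:-→d10:-→d11:-→d12:-→d13:-→d14:-→d15:-→d16:-→d17:-→d18:-→d19:-→d20:-→d21:-→d22:-→d23:-→d24:-→d25:-→d26:-→d27:-→d28:H0→d29:-→d30:-→d31:-  best=H0
  ? 183.163.83.63  path d0:H0  best=H0
  ? 39.2.79.42  path d0:H0→d1:-→d2:-→d3:-→d4:H1→d5:-→d6:-→d7:-→d8:H1→d9:-  best=H1

== LOOKUPS ==
["H0","H3","H3","H3","H0","H0","H0","H0","H0","H0","H0","H0","H1"]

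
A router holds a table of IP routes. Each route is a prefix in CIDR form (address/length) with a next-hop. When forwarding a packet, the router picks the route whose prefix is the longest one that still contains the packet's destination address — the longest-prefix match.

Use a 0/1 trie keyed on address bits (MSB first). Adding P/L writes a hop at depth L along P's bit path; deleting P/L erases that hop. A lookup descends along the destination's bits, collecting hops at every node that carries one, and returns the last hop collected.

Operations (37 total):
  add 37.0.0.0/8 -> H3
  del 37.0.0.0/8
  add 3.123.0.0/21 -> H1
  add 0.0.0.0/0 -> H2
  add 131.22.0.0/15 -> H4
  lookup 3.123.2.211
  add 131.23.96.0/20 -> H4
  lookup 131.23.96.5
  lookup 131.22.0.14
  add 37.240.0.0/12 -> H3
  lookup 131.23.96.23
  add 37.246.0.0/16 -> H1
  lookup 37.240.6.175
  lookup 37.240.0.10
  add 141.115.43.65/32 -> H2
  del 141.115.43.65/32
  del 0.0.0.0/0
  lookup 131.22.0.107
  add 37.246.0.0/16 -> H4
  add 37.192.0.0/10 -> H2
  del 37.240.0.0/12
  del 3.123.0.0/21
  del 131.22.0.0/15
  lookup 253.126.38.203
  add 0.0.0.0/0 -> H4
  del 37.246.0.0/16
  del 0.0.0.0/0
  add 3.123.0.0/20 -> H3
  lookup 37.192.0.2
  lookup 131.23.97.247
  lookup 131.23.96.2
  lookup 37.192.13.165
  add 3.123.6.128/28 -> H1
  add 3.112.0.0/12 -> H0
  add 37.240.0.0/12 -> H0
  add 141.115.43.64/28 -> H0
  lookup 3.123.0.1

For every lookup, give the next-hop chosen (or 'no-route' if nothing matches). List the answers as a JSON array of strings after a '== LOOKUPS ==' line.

Trace:
  add 37.0.0.0/8 -> H3 at depth 8
  del 37.0.0.0/8 (clear depth 8)
  add 3.123.0.0/21 -> H1 at depth 21
  add 0.0.0.0/0 -> H2 at depth 0
  add 131.22.0.0/15 -> H4 at depth 15
  ? 3.123.2.211  path d0:H2→d1:-→d2:-→d3:-→d4:-→d5:-→d6:-→d7:-→d8:-→d9:-→d10:-→d11:-→d12:-→d13:-→d14:-→d15:-→d16:-→d17:-→d18:-→d19:-→d20:-→d21:H1  best=H1
  add 131.23.96.0/20 -> H4 at depth 20
  ? 131.23.96.5  path d0:H2→d1:-→d2:-→d3:-→d4:-→d5:-→d6:-→d7:-→d8:-→d9:-→d10:-→d11:-→d12:-→d13:-→d14:-→d15:H4→d16:-→d17:-→d18:-→d19:-→d20:H4  best=H4
  ? 131.22.0.14  path d0:H2→d1:-→d2:-→d3:-→d4:-→d5:-→d6:-→d7:-→d8:-→d9:-→d10:-→d11:-→d12:-→d13:-→d14:-→d15:H4  best=H4
  add 37.240.0.0/12 -> H3 at depth 12
  ? 131.23.96.23  path d0:H2→d1:-→d2:-→d3:-→d4:-→d5:-→d6:-→d7:-→d8:-→d9:-→d10:-→d11:-→d12:-→d13:-→d14:-→d15:H4→d16:-→d17:-→d18:-→d19:-→d20:H4  best=H4
  add 37.246.0.0/16 -> H1 at depth 16
  ? 37.240.6.175  path d0:H2→d1:-→d2:-→d3:-→d4:-→d5:-→d6:-→d7:-→d8:-→d9:-→d10:-→d11:-→d12:H3→d13:-  best=H3
  ? 37.240.0.10  path d0:H2→d1:-→d2:-→d3:-→d4:-→d5:-→d6:-→d7:-→d8:-→d9:-→d10:-→d11:-→d12:H3→d13:-  best=H3
  add 141.115.43.65/32 -> H2 at depth 32
  del 141.115.43.65/32 (clear depth 32)
  del 0.0.0.0/0 (clear depth 0)
  ? 131.22.0.107  path d0:-→d1:-→d2:-→d3:-→d4:-→d5:-→d6:-→d7:-→d8:-→d9:-→d10:-→d11:-→d12:-→d13:-→d14:-→d15:H4  best=H4
  add 37.246.0.0/16 -> H4 at depth 16
  add 37.192.0.0/10 -> H2 at depth 10
  del 37.240.0.0/12 (clear depth 12)
  del 3.123.0.0/21 (clear depth 21)
  del 131.22.0.0/15 (clear depth 15)
  ? 253.126.38.203  path d0:-→d1:-  best=no-route
  add 0.0.0.0/0 -> H4 at depth 0
  del 37.246.0.0/16 (clear depth 16)
  del 0.0.0.0/0 (clear depth 0)
  add 3.123.0.0/20 -> H3 at depth 20
  ? 37.192.0.2  path d0:-→d1:-→d2:-→d3:-→d4:-→d5:-→d6:-→d7:-→d8:-→d9:-→d10:H2  best=H2
  ? 131.23.97.247  path d0:-→d1:-→d2:-→d3:-→d4:-→d5:-→d6:-→d7:-→d8:-→d9:-→d10:-→d11:-→d12:-→d13:-→d14:-→d15:-→d16:-→d17:-→d18:-→d19:-→d20:H4  best=H4
  ? 131.23.96.2  path d0:-→d1:-→d2:-→d3:-→d4:-→d5:-→d6:-→d7:-→d8:-→d9:-→d10:-→d11:-→d12:-→d13:-→d14:-→d15:-→d16:-→d17:-→d18:-→d19:-→d20:H4  best=H4
  ? 37.192.13.165  path d0:-→d1:-→d2:-→d3:-→d4:-→d5:-→d6:-→d7:-→d8:-→d9:-→d10:H2  best=H2
  add 3.123.6.128/28 -> H1 at depth 28
  add 3.112.0.0/12 -> H0 at depth 12
  add 37.240.0.0/12 -> H0 at depth 12
  add 141.115.43.64/28 -> H0 at depth 28
  ? 3.123.0.1  path d0:-→d1:-→d2:-→d3:-→d4:-→d5:-→d6:-→d7:-→d8:-→d9:-→d10:-→d11:-→d12:H0→d13:-→d14:-→d15:-→d16:-→d17:-→d18:-→d19:-→d20:H3→d21:-  best=H3

== LOOKUPS ==
["H1","H4","H4","H4","H3","H3","H4","no-route","H2","H4","H4","H2","H3"]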